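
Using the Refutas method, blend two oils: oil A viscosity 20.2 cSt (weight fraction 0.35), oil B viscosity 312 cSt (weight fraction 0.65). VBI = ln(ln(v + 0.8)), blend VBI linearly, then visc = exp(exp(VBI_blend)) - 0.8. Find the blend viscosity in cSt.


Refutas method: VBN_i = 14.534*ln(ln(visc_i + 0.8)) + 10.975, blended linearly by mass fraction; since VBN is linear in VBI_i = ln(ln(visc_i + 0.8)) and the fractions sum to 1, blend VBI directly: visc = exp(exp(VBI_blend)) - 0.8
VBI_1 = ln(ln(20.2 + 0.8)) = 1.11334
VBI_2 = ln(ln(312 + 0.8)) = 1.74843
VBI_blend = 0.35 * 1.11334 + 0.65 * 1.74843 = 1.52615
visc_blend = exp(exp(1.52615)) - 0.8 = 98.73

98.73 cSt


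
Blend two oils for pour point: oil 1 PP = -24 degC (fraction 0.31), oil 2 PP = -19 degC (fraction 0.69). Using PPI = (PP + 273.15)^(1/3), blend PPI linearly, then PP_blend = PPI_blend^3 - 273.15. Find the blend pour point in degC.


PPI_1 = (-24 + 273.15)^(1/3) = 6.292458
PPI_2 = (-19 + 273.15)^(1/3) = 6.334272
PPI_blend = 0.31 * 6.292458 + 0.69 * 6.334272 = 6.32131
PP_blend = 6.32131^3 - 273.15 = 252.593 - 273.15 = -20.56

-20.56 degC


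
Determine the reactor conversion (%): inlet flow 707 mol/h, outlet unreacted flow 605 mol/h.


X = (F_in - F_out) / F_in * 100
Moles reacted = 707 - 605 = 102
X = 102 / 707 * 100
= 0.1443 * 100
= 14.43 %

14.43 %


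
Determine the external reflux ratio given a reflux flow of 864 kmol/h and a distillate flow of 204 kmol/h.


Reflux ratio definition: R = L / D (liquid returned / distillate withdrawn)
L = 864 kmol/h, D = 204 kmol/h
R = 864 / 204 = 4.235

4.235


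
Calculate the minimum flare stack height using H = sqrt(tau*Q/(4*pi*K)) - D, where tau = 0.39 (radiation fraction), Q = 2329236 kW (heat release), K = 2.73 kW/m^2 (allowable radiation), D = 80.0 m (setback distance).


tau*Q/(4*pi*K) = 0.39 * 2329236 / (4 * pi * 2.73) = 26479.2
sqrt(26479.2) = 162.724
H = 162.724 - 80.0 = 82.72

82.72 m


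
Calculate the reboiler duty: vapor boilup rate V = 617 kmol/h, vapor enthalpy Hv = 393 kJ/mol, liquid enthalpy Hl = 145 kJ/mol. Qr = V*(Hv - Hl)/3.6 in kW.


Qr = 617 * (393 - 145) / 3.6 = 617 * 248 / 3.6 = 42500

42500 kW


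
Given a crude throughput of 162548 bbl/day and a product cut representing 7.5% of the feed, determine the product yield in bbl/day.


Crude throughput = 162548 bbl/day
Fraction yield = 7.5%
yield = throughput * fraction / 100
yield = 162548 * 7.5 / 100 = 12191.1

12191.1 bbl/day


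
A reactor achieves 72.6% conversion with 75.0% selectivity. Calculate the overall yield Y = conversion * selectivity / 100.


Overall yield = conversion (%) * selectivity (%) / 100
Conversion = 72.6%, Selectivity = 75.0%
Y = 72.6 * 75.0 / 100
= 54.45 %

54.45 %


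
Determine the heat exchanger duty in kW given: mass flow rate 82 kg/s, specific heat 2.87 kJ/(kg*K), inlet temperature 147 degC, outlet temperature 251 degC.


Q = m_dot * cp * delta_T
delta_T = 251 - 147 = 104 K
Q = 82 * 2.87 * 104
= 235.34 * 104
= 24475.36 kW

24475.36 kW


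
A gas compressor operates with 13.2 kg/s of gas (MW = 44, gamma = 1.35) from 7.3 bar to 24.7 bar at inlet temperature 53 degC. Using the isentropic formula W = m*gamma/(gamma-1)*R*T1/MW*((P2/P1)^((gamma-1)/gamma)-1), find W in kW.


Isentropic work: W = m*(gamma/(gamma-1))*(R*T1/MW)*((P2/P1)^((gamma-1)/gamma) - 1)
T1 = 53 + 273.15 = 326.15 K
Pressure ratio = 24.7 / 7.3 = 3.38356
Exponent = (1.35 - 1)/1.35 = 0.259259
(P2/P1)^exp - 1 = 3.38356^0.259259 - 1 = 0.371655
W = 13.2 * 1.35 / 0.35 * 8.314 * 326.15 / 44 * 0.371655 = 1166

1166 kW


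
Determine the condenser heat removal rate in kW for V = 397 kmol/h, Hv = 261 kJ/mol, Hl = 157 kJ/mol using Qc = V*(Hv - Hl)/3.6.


Qc = 397 * (261 - 157) / 3.6 = 397 * 104 / 3.6 = 11470

11470 kW


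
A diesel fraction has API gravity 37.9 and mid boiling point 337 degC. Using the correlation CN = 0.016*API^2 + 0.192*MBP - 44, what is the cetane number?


CN = 0.016 * 37.9^2 + 0.192 * 337 - 44
CN = 22.98256 + 64.704 - 44 = 43.68656

43.68656


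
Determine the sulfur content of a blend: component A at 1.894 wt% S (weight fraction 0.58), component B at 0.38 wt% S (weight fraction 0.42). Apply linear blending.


Linear sulfur blending: S_blend = x1*S1 + x2*S2
Contribution 1: 0.58 * 1.894 = 1.09852 wt%
Contribution 2: 0.42 * 0.38 = 0.1596 wt%
S_blend = 1.09852 + 0.1596 = 1.25812

1.25812 wt%


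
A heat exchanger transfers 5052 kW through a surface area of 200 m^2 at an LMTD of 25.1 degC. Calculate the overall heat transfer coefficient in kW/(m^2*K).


From Q = U*A*LMTD, U = Q / (A * LMTD)
U = 5052 / (200 * 25.1) = 5052 / 5020 = 1.006

1.006 kW/(m^2*K)


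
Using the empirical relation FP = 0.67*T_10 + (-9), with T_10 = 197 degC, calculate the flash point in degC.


FP = 0.67 * 197 + (-9) = 122.99

122.99 degC


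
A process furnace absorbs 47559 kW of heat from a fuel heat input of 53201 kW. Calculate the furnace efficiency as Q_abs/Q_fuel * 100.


Furnace efficiency = Q_absorbed / Q_fuel * 100
= 47559 / 53201 * 100 = 89.39

89.39 %


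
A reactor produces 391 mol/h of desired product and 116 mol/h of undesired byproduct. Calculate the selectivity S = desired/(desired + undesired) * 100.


Selectivity = desired / (desired + undesired) * 100
Total products = 391 + 116 = 507 mol/h
S = 391 / 507 * 100
= 0.7712 * 100
= 77.12 %

77.12 %


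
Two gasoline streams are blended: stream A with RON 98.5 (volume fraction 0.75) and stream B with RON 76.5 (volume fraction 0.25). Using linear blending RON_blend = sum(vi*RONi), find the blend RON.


Linear blending: RON_blend = sum(vi * RONi)
Contribution 1: 0.75 * 98.5 = 73.875
Contribution 2: 0.25 * 76.5 = 19.125
RON_blend = 73.875 + 19.125 = 93

93


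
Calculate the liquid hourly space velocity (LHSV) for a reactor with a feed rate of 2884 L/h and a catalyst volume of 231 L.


LHSV = volumetric feed rate / catalyst volume
= 2884 L/h / 231 L
= 12.48 h^-1

12.48 h^-1


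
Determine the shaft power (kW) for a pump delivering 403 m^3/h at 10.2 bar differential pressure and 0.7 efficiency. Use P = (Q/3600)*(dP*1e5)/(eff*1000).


Q = 403 / 3600 = 0.111944 m^3/s
P = 0.111944 * (10.2 * 1e5) / 0.7 / 1000 = 163.1

163.1 kW


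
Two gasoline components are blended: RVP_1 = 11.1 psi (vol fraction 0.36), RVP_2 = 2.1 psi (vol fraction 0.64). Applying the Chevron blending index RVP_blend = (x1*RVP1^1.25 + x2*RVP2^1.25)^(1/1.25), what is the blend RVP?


Chevron index: RVP_blend = (sum xi*RVPi^1.25)^(1/1.25)
RVP^1.25 terms: 0.36 * 11.1^1.25 + 0.64 * 2.1^1.25 = 8.91175
RVP_blend = 8.91175^(1/1.25) = 5.754

5.754 psi


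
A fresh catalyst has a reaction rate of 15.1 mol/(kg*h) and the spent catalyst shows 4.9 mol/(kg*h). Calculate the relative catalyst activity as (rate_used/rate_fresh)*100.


Activity (%) = (rate_used / rate_fresh) * 100
rate_used = 4.9, rate_fresh = 15.1
= (4.9 / 15.1) * 100
= 0.3245 * 100 = 32.45

32.45 %


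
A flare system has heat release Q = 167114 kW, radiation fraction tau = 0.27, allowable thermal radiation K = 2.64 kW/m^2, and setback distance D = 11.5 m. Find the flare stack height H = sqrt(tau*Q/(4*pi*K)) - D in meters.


tau*Q/(4*pi*K) = 0.27 * 167114 / (4 * pi * 2.64) = 1360.07
sqrt(1360.07) = 36.8791
H = 36.8791 - 11.5 = 25.38

25.38 m


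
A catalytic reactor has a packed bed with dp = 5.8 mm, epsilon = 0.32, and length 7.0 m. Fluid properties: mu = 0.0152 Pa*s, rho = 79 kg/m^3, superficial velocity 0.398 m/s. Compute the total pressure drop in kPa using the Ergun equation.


dp = 5.8 mm = 0.0058 m
Viscous term = 150*0.0152*0.398*(1-0.32)^2 / (0.0058^2*0.32^3) = 380653
Inertial term = 1.75*79*0.398^2*(1-0.32) / (0.0058*0.32^3) = 78354.2
dP/L = 380653 + 78354.2 = 459007 Pa/m
dP = 459007 * 7.0 / 1000 = 3213 kPa

3213 kPa


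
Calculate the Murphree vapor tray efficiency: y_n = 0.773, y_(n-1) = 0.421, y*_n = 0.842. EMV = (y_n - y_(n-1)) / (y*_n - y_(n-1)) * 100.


Murphree vapor efficiency: EMV = (y_n - y_(n-1)) / (y*_n - y_(n-1)) * 100
EMV = (0.773 - 0.421) / (0.842 - 0.421) * 100 = 0.352 / 0.421 * 100 = 83.61

83.61 %


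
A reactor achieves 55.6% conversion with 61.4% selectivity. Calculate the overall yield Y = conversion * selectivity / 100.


Overall yield = conversion (%) * selectivity (%) / 100
Conversion = 55.6%, Selectivity = 61.4%
Y = 55.6 * 61.4 / 100
= 34.1384 %

34.1384 %


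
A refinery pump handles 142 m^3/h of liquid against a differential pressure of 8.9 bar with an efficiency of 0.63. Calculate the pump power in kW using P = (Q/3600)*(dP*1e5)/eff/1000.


Q = 142 / 3600 = 0.0394444 m^3/s
P = 0.0394444 * (8.9 * 1e5) / 0.63 / 1000 = 55.72

55.72 kW


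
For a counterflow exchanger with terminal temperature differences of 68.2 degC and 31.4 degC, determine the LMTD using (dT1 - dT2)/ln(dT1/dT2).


LMTD = (dT1 - dT2) / ln(dT1/dT2)
= (68.2 - 31.4) / ln(68.2 / 31.4) = 36.8 / 0.775637 = 47.44

47.44 degC


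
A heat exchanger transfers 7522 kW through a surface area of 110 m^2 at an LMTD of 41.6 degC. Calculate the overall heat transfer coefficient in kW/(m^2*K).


From Q = U*A*LMTD, U = Q / (A * LMTD)
U = 7522 / (110 * 41.6) = 7522 / 4576 = 1.644

1.644 kW/(m^2*K)


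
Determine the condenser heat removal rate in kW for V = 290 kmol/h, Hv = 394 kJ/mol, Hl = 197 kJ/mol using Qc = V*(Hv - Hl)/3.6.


Qc = 290 * (394 - 197) / 3.6 = 290 * 197 / 3.6 = 15870

15870 kW


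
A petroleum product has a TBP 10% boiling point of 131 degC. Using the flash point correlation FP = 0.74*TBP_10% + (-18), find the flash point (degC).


FP = 0.74 * 131 + (-18) = 78.94

78.94 degC


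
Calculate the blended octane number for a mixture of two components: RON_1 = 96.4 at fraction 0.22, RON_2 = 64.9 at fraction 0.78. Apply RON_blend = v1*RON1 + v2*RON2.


Linear blending: RON_blend = sum(vi * RONi)
Contribution 1: 0.22 * 96.4 = 21.208
Contribution 2: 0.78 * 64.9 = 50.622
RON_blend = 21.208 + 50.622 = 71.83

71.83


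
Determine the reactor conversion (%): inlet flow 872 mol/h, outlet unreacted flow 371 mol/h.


X = (F_in - F_out) / F_in * 100
Moles reacted = 872 - 371 = 501
X = 501 / 872 * 100
= 0.5745 * 100
= 57.45 %

57.45 %


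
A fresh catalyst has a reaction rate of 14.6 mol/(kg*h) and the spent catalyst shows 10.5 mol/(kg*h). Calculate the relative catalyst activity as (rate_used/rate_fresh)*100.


Activity (%) = (rate_used / rate_fresh) * 100
rate_used = 10.5, rate_fresh = 14.6
= (10.5 / 14.6) * 100
= 0.7192 * 100 = 71.92

71.92 %


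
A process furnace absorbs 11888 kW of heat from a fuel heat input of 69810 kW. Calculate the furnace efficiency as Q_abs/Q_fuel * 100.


Furnace efficiency = Q_absorbed / Q_fuel * 100
= 11888 / 69810 * 100 = 17.03

17.03 %


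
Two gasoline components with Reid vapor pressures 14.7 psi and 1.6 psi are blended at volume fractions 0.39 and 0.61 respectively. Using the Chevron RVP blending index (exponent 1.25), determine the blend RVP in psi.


Chevron index: RVP_blend = (sum xi*RVPi^1.25)^(1/1.25)
RVP^1.25 terms: 0.39 * 14.7^1.25 + 0.61 * 1.6^1.25 = 12.3233
RVP_blend = 12.3233^(1/1.25) = 7.457

7.457 psi


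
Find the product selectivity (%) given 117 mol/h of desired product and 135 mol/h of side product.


Selectivity = desired / (desired + undesired) * 100
Total products = 117 + 135 = 252 mol/h
S = 117 / 252 * 100
= 0.4643 * 100
= 46.43 %

46.43 %


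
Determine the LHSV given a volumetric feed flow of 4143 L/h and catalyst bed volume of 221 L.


LHSV = volumetric feed rate / catalyst volume
= 4143 L/h / 221 L
= 18.75 h^-1

18.75 h^-1


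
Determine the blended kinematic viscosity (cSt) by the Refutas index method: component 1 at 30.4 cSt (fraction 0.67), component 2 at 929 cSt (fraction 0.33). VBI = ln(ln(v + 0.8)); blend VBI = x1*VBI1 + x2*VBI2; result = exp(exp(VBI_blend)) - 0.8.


Refutas method: VBN_i = 14.534*ln(ln(visc_i + 0.8)) + 10.975, blended linearly by mass fraction; since VBN is linear in VBI_i = ln(ln(visc_i + 0.8)) and the fractions sum to 1, blend VBI directly: visc = exp(exp(VBI_blend)) - 0.8
VBI_1 = ln(ln(30.4 + 0.8)) = 1.23559
VBI_2 = ln(ln(929 + 0.8)) = 1.92205
VBI_blend = 0.67 * 1.23559 + 0.33 * 1.92205 = 1.46212
visc_blend = exp(exp(1.46212)) - 0.8 = 74.02

74.02 cSt


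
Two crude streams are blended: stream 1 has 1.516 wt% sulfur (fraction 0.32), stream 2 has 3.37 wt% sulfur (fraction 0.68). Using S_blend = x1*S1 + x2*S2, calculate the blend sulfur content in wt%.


Linear sulfur blending: S_blend = x1*S1 + x2*S2
Contribution 1: 0.32 * 1.516 = 0.48512 wt%
Contribution 2: 0.68 * 3.37 = 2.2916 wt%
S_blend = 0.48512 + 2.2916 = 2.77672

2.77672 wt%


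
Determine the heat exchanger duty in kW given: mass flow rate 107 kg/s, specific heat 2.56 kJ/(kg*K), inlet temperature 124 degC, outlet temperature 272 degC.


Q = m_dot * cp * delta_T
delta_T = 272 - 124 = 148 K
Q = 107 * 2.56 * 148
= 273.92 * 148
= 40540.16 kW

40540.16 kW


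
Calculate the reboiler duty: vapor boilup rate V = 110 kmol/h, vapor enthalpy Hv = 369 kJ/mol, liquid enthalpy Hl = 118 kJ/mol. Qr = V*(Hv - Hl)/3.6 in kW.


Qr = 110 * (369 - 118) / 3.6 = 110 * 251 / 3.6 = 7669

7669 kW


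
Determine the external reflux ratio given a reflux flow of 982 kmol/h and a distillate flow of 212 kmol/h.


Reflux ratio definition: R = L / D (liquid returned / distillate withdrawn)
L = 982 kmol/h, D = 212 kmol/h
R = 982 / 212 = 4.632

4.632


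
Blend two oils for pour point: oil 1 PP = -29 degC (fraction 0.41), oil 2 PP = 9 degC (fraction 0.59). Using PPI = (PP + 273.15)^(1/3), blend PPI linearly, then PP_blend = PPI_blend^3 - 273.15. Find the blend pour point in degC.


PPI_1 = (-29 + 273.15)^(1/3) = 6.25008
PPI_2 = (9 + 273.15)^(1/3) = 6.558835
PPI_blend = 0.41 * 6.25008 + 0.59 * 6.558835 = 6.432245
PP_blend = 6.432245^3 - 273.15 = 266.1263 - 273.15 = -7.02

-7.02 degC


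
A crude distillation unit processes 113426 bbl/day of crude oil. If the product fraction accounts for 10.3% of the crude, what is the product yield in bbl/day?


Crude throughput = 113426 bbl/day
Fraction yield = 10.3%
yield = throughput * fraction / 100
yield = 113426 * 10.3 / 100 = 11682.878

11682.878 bbl/day


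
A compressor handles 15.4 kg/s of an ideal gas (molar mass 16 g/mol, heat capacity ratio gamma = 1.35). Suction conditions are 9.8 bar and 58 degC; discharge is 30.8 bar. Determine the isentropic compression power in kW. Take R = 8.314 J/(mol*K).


Isentropic work: W = m*(gamma/(gamma-1))*(R*T1/MW)*((P2/P1)^((gamma-1)/gamma) - 1)
T1 = 58 + 273.15 = 331.15 K
Pressure ratio = 30.8 / 9.8 = 3.14286
Exponent = (1.35 - 1)/1.35 = 0.259259
(P2/P1)^exp - 1 = 3.14286^0.259259 - 1 = 0.345662
W = 15.4 * 1.35 / 0.35 * 8.314 * 331.15 / 16 * 0.345662 = 3533

3533 kW


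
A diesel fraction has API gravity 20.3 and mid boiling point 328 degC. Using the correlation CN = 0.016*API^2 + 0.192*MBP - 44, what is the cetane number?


CN = 0.016 * 20.3^2 + 0.192 * 328 - 44
CN = 6.59344 + 62.976 - 44 = 25.56944

25.56944


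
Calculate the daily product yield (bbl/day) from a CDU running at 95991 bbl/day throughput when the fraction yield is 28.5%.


Crude throughput = 95991 bbl/day
Fraction yield = 28.5%
yield = throughput * fraction / 100
yield = 95991 * 28.5 / 100 = 27357.435

27357.435 bbl/day


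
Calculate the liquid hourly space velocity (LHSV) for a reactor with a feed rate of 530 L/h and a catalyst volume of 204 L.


LHSV = volumetric feed rate / catalyst volume
= 530 L/h / 204 L
= 2.598 h^-1

2.598 h^-1


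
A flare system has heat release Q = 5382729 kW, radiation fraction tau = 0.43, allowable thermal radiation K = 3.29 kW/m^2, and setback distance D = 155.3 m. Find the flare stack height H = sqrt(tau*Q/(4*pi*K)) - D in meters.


tau*Q/(4*pi*K) = 0.43 * 5382729 / (4 * pi * 3.29) = 55984.2
sqrt(55984.2) = 236.61
H = 236.61 - 155.3 = 81.31

81.31 m


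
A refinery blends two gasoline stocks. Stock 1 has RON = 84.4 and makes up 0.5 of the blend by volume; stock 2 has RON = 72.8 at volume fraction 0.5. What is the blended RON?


Linear blending: RON_blend = sum(vi * RONi)
Contribution 1: 0.5 * 84.4 = 42.2
Contribution 2: 0.5 * 72.8 = 36.4
RON_blend = 42.2 + 36.4 = 78.6

78.6


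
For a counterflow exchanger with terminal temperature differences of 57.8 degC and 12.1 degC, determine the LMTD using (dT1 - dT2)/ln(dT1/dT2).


LMTD = (dT1 - dT2) / ln(dT1/dT2)
= (57.8 - 12.1) / ln(57.8 / 12.1) = 45.7 / 1.56378 = 29.22

29.22 degC


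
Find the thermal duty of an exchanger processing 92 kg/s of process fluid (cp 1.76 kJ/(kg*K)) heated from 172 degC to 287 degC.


Q = m_dot * cp * delta_T
delta_T = 287 - 172 = 115 K
Q = 92 * 1.76 * 115
= 161.92 * 115
= 18620.8 kW

18620.8 kW


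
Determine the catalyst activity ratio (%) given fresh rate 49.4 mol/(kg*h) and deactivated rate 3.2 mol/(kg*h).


Activity (%) = (rate_used / rate_fresh) * 100
rate_used = 3.2, rate_fresh = 49.4
= (3.2 / 49.4) * 100
= 0.06478 * 100 = 6.478

6.478 %


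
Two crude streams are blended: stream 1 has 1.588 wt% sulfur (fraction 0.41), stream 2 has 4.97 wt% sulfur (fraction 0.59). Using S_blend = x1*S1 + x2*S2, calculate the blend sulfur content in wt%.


Linear sulfur blending: S_blend = x1*S1 + x2*S2
Contribution 1: 0.41 * 1.588 = 0.65108 wt%
Contribution 2: 0.59 * 4.97 = 2.9323 wt%
S_blend = 0.65108 + 2.9323 = 3.58338

3.58338 wt%


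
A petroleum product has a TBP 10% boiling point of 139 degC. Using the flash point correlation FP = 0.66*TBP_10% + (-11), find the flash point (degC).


FP = 0.66 * 139 + (-11) = 80.74

80.74 degC


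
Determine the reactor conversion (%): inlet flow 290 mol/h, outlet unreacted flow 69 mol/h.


X = (F_in - F_out) / F_in * 100
Moles reacted = 290 - 69 = 221
X = 221 / 290 * 100
= 0.7621 * 100
= 76.21 %

76.21 %


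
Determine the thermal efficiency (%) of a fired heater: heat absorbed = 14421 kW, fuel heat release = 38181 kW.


Furnace efficiency = Q_absorbed / Q_fuel * 100
= 14421 / 38181 * 100 = 37.77

37.77 %


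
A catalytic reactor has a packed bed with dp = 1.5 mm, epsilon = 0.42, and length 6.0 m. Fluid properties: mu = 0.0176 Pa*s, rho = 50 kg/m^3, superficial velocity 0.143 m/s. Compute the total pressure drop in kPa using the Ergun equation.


dp = 1.5 mm = 0.0015 m
Viscous term = 150*0.0176*0.143*(1-0.42)^2 / (0.0015^2*0.42^3) = 761843
Inertial term = 1.75*50*0.143^2*(1-0.42) / (0.0015*0.42^3) = 9338.33
dP/L = 761843 + 9338.33 = 771181 Pa/m
dP = 771181 * 6.0 / 1000 = 4627 kPa

4627 kPa


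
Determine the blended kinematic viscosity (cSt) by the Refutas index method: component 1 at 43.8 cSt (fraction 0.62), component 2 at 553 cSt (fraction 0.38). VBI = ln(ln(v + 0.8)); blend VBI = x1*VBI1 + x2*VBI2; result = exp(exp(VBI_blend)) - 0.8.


Refutas method: VBN_i = 14.534*ln(ln(visc_i + 0.8)) + 10.975, blended linearly by mass fraction; since VBN is linear in VBI_i = ln(ln(visc_i + 0.8)) and the fractions sum to 1, blend VBI directly: visc = exp(exp(VBI_blend)) - 0.8
VBI_1 = ln(ln(43.8 + 0.8)) = 1.3344
VBI_2 = ln(ln(553 + 0.8)) = 1.84321
VBI_blend = 0.62 * 1.3344 + 0.38 * 1.84321 = 1.52775
visc_blend = exp(exp(1.52775)) - 0.8 = 99.46

99.46 cSt


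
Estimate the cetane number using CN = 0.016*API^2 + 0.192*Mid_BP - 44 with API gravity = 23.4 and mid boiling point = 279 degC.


CN = 0.016 * 23.4^2 + 0.192 * 279 - 44
CN = 8.76096 + 53.568 - 44 = 18.32896

18.32896


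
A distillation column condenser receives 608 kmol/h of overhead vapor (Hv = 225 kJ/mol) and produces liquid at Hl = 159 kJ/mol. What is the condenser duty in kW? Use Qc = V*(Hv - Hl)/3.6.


Qc = 608 * (225 - 159) / 3.6 = 608 * 66 / 3.6 = 11150

11150 kW


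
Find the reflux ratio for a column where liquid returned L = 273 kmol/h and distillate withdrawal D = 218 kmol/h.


Reflux ratio definition: R = L / D (liquid returned / distillate withdrawn)
L = 273 kmol/h, D = 218 kmol/h
R = 273 / 218 = 1.252

1.252


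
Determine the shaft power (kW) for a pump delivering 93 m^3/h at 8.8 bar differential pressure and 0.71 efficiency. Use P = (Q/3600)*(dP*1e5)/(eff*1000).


Q = 93 / 3600 = 0.0258333 m^3/s
P = 0.0258333 * (8.8 * 1e5) / 0.71 / 1000 = 32.02

32.02 kW


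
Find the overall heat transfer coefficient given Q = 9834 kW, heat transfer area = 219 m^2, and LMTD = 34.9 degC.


From Q = U*A*LMTD, U = Q / (A * LMTD)
U = 9834 / (219 * 34.9) = 9834 / 7643.1 = 1.287

1.287 kW/(m^2*K)


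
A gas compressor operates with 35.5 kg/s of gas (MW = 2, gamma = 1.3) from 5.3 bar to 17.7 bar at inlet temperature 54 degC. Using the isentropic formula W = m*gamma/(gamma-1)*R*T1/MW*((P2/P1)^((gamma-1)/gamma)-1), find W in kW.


Isentropic work: W = m*(gamma/(gamma-1))*(R*T1/MW)*((P2/P1)^((gamma-1)/gamma) - 1)
T1 = 54 + 273.15 = 327.15 K
Pressure ratio = 17.7 / 5.3 = 3.33962
Exponent = (1.3 - 1)/1.3 = 0.230769
(P2/P1)^exp - 1 = 3.33962^0.230769 - 1 = 0.320849
W = 35.5 * 1.3 / 0.3 * 8.314 * 327.15 / 2 * 0.320849 = 67120

67120 kW


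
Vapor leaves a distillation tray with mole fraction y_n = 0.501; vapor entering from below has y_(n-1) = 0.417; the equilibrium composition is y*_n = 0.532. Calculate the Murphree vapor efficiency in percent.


Murphree vapor efficiency: EMV = (y_n - y_(n-1)) / (y*_n - y_(n-1)) * 100
EMV = (0.501 - 0.417) / (0.532 - 0.417) * 100 = 0.084 / 0.115 * 100 = 73.04

73.04 %


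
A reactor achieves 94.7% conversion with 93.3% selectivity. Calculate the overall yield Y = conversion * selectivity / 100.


Overall yield = conversion (%) * selectivity (%) / 100
Conversion = 94.7%, Selectivity = 93.3%
Y = 94.7 * 93.3 / 100
= 88.3551 %

88.3551 %


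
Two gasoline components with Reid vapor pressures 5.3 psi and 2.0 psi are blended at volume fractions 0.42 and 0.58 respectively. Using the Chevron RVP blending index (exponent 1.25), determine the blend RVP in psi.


Chevron index: RVP_blend = (sum xi*RVPi^1.25)^(1/1.25)
RVP^1.25 terms: 0.42 * 5.3^1.25 + 0.58 * 2.0^1.25 = 4.75697
RVP_blend = 4.75697^(1/1.25) = 3.482

3.482 psi


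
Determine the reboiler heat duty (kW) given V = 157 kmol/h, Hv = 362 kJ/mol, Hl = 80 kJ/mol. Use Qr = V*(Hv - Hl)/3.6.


Qr = 157 * (362 - 80) / 3.6 = 157 * 282 / 3.6 = 12300

12300 kW


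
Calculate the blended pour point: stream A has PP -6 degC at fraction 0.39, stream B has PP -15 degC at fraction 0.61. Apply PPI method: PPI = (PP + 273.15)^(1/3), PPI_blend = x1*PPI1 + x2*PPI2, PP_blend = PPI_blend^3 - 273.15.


PPI_1 = (-6 + 273.15)^(1/3) = 6.440482
PPI_2 = (-15 + 273.15)^(1/3) = 6.36733
PPI_blend = 0.39 * 6.440482 + 0.61 * 6.36733 = 6.395859
PP_blend = 6.395859^3 - 273.15 = 261.6355 - 273.15 = -11.51

-11.51 degC


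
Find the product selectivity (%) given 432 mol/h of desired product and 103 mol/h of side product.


Selectivity = desired / (desired + undesired) * 100
Total products = 432 + 103 = 535 mol/h
S = 432 / 535 * 100
= 0.8075 * 100
= 80.75 %

80.75 %


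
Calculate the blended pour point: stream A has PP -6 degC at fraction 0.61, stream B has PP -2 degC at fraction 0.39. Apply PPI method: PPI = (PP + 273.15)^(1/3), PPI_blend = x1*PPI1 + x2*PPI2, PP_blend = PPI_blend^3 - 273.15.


PPI_1 = (-6 + 273.15)^(1/3) = 6.440482
PPI_2 = (-2 + 273.15)^(1/3) = 6.472467
PPI_blend = 0.61 * 6.440482 + 0.39 * 6.472467 = 6.452956
PP_blend = 6.452956^3 - 273.15 = 268.7052 - 273.15 = -4.44

-4.44 degC


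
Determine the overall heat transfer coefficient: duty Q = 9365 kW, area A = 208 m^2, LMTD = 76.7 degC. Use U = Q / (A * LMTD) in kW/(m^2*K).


From Q = U*A*LMTD, U = Q / (A * LMTD)
U = 9365 / (208 * 76.7) = 9365 / 15953.6 = 0.5870

0.5870 kW/(m^2*K)


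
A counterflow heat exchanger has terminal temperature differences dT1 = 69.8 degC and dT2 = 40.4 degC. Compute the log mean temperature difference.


LMTD = (dT1 - dT2) / ln(dT1/dT2)
= (69.8 - 40.4) / ln(69.8 / 40.4) = 29.4 / 0.546804 = 53.77

53.77 degC


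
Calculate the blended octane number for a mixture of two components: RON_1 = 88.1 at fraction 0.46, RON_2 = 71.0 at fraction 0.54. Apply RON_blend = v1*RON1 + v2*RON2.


Linear blending: RON_blend = sum(vi * RONi)
Contribution 1: 0.46 * 88.1 = 40.526
Contribution 2: 0.54 * 71.0 = 38.34
RON_blend = 40.526 + 38.34 = 78.866

78.866


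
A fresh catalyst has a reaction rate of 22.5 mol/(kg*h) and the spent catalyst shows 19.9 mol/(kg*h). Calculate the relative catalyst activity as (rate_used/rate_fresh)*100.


Activity (%) = (rate_used / rate_fresh) * 100
rate_used = 19.9, rate_fresh = 22.5
= (19.9 / 22.5) * 100
= 0.8844 * 100 = 88.44

88.44 %


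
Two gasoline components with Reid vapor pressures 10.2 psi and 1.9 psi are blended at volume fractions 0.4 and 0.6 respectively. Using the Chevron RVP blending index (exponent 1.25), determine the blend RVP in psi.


Chevron index: RVP_blend = (sum xi*RVPi^1.25)^(1/1.25)
RVP^1.25 terms: 0.4 * 10.2^1.25 + 0.6 * 1.9^1.25 = 8.62981
RVP_blend = 8.62981^(1/1.25) = 5.608

5.608 psi


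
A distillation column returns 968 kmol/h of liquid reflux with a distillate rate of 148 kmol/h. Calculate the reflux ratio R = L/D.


Reflux ratio definition: R = L / D (liquid returned / distillate withdrawn)
L = 968 kmol/h, D = 148 kmol/h
R = 968 / 148 = 6.541

6.541


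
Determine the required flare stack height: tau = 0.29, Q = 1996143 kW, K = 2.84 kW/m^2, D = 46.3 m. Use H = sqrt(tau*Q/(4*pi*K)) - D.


tau*Q/(4*pi*K) = 0.29 * 1996143 / (4 * pi * 2.84) = 16220.4
sqrt(16220.4) = 127.359
H = 127.359 - 46.3 = 81.06

81.06 m


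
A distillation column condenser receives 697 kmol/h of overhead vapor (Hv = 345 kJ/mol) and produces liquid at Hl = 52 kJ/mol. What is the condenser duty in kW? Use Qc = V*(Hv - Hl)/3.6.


Qc = 697 * (345 - 52) / 3.6 = 697 * 293 / 3.6 = 56730

56730 kW


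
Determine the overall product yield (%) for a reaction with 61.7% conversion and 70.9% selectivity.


Overall yield = conversion (%) * selectivity (%) / 100
Conversion = 61.7%, Selectivity = 70.9%
Y = 61.7 * 70.9 / 100
= 43.7453 %

43.7453 %


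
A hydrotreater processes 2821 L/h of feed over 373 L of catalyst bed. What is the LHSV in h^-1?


LHSV = volumetric feed rate / catalyst volume
= 2821 L/h / 373 L
= 7.563 h^-1

7.563 h^-1


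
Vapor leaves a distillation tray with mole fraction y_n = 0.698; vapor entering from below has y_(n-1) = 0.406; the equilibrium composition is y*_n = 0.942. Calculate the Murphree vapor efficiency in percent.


Murphree vapor efficiency: EMV = (y_n - y_(n-1)) / (y*_n - y_(n-1)) * 100
EMV = (0.698 - 0.406) / (0.942 - 0.406) * 100 = 0.292 / 0.536 * 100 = 54.48

54.48 %


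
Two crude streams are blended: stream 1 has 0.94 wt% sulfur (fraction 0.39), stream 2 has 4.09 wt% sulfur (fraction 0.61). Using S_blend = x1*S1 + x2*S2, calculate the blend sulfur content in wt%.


Linear sulfur blending: S_blend = x1*S1 + x2*S2
Contribution 1: 0.39 * 0.94 = 0.3666 wt%
Contribution 2: 0.61 * 4.09 = 2.4949 wt%
S_blend = 0.3666 + 2.4949 = 2.8615

2.8615 wt%


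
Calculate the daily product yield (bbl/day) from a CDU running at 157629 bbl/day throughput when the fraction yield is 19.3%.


Crude throughput = 157629 bbl/day
Fraction yield = 19.3%
yield = throughput * fraction / 100
yield = 157629 * 19.3 / 100 = 30422.397

30422.397 bbl/day


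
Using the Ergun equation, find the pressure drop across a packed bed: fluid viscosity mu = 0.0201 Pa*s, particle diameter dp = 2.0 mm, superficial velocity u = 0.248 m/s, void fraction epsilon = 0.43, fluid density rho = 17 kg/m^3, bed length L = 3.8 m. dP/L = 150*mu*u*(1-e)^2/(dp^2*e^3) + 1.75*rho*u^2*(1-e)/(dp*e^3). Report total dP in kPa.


dp = 2.0 mm = 0.002 m
Viscous term = 150*0.0201*0.248*(1-0.43)^2 / (0.002^2*0.43^3) = 763877
Inertial term = 1.75*17*0.248^2*(1-0.43) / (0.002*0.43^3) = 6558.88
dP/L = 763877 + 6558.88 = 770436 Pa/m
dP = 770436 * 3.8 / 1000 = 2928 kPa

2928 kPa


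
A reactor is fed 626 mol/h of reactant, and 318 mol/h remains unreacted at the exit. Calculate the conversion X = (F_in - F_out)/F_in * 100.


X = (F_in - F_out) / F_in * 100
Moles reacted = 626 - 318 = 308
X = 308 / 626 * 100
= 0.4920 * 100
= 49.20 %

49.20 %


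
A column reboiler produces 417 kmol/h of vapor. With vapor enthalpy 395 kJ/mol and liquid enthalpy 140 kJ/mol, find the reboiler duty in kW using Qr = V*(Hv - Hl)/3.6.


Qr = 417 * (395 - 140) / 3.6 = 417 * 255 / 3.6 = 29540

29540 kW


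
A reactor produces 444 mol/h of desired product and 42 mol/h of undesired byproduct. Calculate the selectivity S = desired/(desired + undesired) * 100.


Selectivity = desired / (desired + undesired) * 100
Total products = 444 + 42 = 486 mol/h
S = 444 / 486 * 100
= 0.9136 * 100
= 91.36 %

91.36 %


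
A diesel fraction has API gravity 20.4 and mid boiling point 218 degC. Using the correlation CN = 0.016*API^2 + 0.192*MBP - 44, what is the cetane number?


CN = 0.016 * 20.4^2 + 0.192 * 218 - 44
CN = 6.65856 + 41.856 - 44 = 4.51456

4.51456


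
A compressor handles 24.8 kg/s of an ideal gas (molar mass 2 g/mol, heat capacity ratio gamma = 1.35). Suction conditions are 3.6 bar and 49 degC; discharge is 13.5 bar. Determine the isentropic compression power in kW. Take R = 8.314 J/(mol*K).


Isentropic work: W = m*(gamma/(gamma-1))*(R*T1/MW)*((P2/P1)^((gamma-1)/gamma) - 1)
T1 = 49 + 273.15 = 322.15 K
Pressure ratio = 13.5 / 3.6 = 3.75
Exponent = (1.35 - 1)/1.35 = 0.259259
(P2/P1)^exp - 1 = 3.75^0.259259 - 1 = 0.408714
W = 24.8 * 1.35 / 0.35 * 8.314 * 322.15 / 2 * 0.408714 = 52360

52360 kW


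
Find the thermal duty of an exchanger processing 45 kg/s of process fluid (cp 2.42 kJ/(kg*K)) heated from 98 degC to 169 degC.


Q = m_dot * cp * delta_T
delta_T = 169 - 98 = 71 K
Q = 45 * 2.42 * 71
= 108.9 * 71
= 7731.9 kW

7731.9 kW


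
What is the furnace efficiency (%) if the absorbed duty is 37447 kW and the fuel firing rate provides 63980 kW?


Furnace efficiency = Q_absorbed / Q_fuel * 100
= 37447 / 63980 * 100 = 58.53

58.53 %


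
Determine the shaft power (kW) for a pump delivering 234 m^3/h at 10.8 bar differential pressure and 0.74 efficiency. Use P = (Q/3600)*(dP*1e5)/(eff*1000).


Q = 234 / 3600 = 0.065 m^3/s
P = 0.065 * (10.8 * 1e5) / 0.74 / 1000 = 94.86

94.86 kW


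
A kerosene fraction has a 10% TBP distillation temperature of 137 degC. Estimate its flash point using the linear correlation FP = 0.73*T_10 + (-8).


FP = 0.73 * 137 + (-8) = 92.01

92.01 degC


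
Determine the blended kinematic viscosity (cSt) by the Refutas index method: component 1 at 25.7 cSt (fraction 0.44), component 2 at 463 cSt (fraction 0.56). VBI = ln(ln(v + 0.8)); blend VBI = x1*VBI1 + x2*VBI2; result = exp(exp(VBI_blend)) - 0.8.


Refutas method: VBN_i = 14.534*ln(ln(visc_i + 0.8)) + 10.975, blended linearly by mass fraction; since VBN is linear in VBI_i = ln(ln(visc_i + 0.8)) and the fractions sum to 1, blend VBI directly: visc = exp(exp(VBI_blend)) - 0.8
VBI_1 = ln(ln(25.7 + 0.8)) = 1.18697
VBI_2 = ln(ln(463 + 0.8)) = 1.81474
VBI_blend = 0.44 * 1.18697 + 0.56 * 1.81474 = 1.53852
visc_blend = exp(exp(1.53852)) - 0.8 = 104.6

104.6 cSt


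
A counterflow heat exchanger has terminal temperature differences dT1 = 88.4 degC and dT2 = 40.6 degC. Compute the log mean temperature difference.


LMTD = (dT1 - dT2) / ln(dT1/dT2)
= (88.4 - 40.6) / ln(88.4 / 40.6) = 47.8 / 0.778104 = 61.43

61.43 degC


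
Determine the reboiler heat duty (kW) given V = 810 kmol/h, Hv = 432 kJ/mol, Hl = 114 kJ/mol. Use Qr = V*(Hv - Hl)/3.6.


Qr = 810 * (432 - 114) / 3.6 = 810 * 318 / 3.6 = 71550

71550 kW


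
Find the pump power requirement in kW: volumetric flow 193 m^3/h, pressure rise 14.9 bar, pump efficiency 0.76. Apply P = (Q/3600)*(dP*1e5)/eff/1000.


Q = 193 / 3600 = 0.0536111 m^3/s
P = 0.0536111 * (14.9 * 1e5) / 0.76 / 1000 = 105.1

105.1 kW


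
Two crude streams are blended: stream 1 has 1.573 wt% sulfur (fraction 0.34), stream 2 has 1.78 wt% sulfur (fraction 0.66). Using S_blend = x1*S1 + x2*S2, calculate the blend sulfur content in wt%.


Linear sulfur blending: S_blend = x1*S1 + x2*S2
Contribution 1: 0.34 * 1.573 = 0.53482 wt%
Contribution 2: 0.66 * 1.78 = 1.1748 wt%
S_blend = 0.53482 + 1.1748 = 1.70962

1.70962 wt%


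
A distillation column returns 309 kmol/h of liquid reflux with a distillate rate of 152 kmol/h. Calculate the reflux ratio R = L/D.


Reflux ratio definition: R = L / D (liquid returned / distillate withdrawn)
L = 309 kmol/h, D = 152 kmol/h
R = 309 / 152 = 2.033

2.033


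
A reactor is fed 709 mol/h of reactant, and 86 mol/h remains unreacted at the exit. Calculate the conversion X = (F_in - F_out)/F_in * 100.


X = (F_in - F_out) / F_in * 100
Moles reacted = 709 - 86 = 623
X = 623 / 709 * 100
= 0.8787 * 100
= 87.87 %

87.87 %


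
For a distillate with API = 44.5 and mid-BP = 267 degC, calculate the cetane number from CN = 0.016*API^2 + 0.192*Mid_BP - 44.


CN = 0.016 * 44.5^2 + 0.192 * 267 - 44
CN = 31.684 + 51.264 - 44 = 38.948

38.948


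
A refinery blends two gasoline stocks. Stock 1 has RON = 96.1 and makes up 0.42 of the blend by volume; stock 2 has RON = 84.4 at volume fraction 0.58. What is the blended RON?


Linear blending: RON_blend = sum(vi * RONi)
Contribution 1: 0.42 * 96.1 = 40.362
Contribution 2: 0.58 * 84.4 = 48.952
RON_blend = 40.362 + 48.952 = 89.314

89.314


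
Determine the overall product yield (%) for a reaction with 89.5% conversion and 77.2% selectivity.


Overall yield = conversion (%) * selectivity (%) / 100
Conversion = 89.5%, Selectivity = 77.2%
Y = 89.5 * 77.2 / 100
= 69.094 %

69.094 %


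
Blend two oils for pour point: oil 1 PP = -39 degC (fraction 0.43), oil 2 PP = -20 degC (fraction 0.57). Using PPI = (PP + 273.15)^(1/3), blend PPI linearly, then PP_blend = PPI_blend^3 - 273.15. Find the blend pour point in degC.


PPI_1 = (-39 + 273.15)^(1/3) = 6.163557
PPI_2 = (-20 + 273.15)^(1/3) = 6.325953
PPI_blend = 0.43 * 6.163557 + 0.57 * 6.325953 = 6.256123
PP_blend = 6.256123^3 - 273.15 = 244.8589 - 273.15 = -28.29

-28.29 degC


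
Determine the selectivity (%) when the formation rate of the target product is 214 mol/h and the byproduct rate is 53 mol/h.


Selectivity = desired / (desired + undesired) * 100
Total products = 214 + 53 = 267 mol/h
S = 214 / 267 * 100
= 0.8015 * 100
= 80.15 %

80.15 %


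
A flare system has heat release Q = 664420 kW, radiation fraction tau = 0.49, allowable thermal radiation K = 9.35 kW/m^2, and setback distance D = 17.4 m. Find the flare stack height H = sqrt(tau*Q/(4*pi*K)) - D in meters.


tau*Q/(4*pi*K) = 0.49 * 664420 / (4 * pi * 9.35) = 2770.88
sqrt(2770.88) = 52.6391
H = 52.6391 - 17.4 = 35.24

35.24 m


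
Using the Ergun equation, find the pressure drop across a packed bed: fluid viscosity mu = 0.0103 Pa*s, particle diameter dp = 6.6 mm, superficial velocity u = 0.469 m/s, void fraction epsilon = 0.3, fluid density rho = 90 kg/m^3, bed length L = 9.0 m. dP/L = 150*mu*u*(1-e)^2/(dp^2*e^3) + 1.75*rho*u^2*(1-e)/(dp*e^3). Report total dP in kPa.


dp = 6.6 mm = 0.0066 m
Viscous term = 150*0.0103*0.469*(1-0.3)^2 / (0.0066^2*0.3^3) = 301888
Inertial term = 1.75*90*0.469^2*(1-0.3) / (0.0066*0.3^3) = 136087
dP/L = 301888 + 136087 = 437975 Pa/m
dP = 437975 * 9.0 / 1000 = 3942 kPa

3942 kPa


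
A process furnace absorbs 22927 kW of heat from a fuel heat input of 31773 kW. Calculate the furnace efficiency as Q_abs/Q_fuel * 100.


Furnace efficiency = Q_absorbed / Q_fuel * 100
= 22927 / 31773 * 100 = 72.16

72.16 %


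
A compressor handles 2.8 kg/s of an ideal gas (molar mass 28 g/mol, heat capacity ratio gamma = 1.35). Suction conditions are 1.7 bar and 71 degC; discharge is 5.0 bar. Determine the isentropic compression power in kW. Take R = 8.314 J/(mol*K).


Isentropic work: W = m*(gamma/(gamma-1))*(R*T1/MW)*((P2/P1)^((gamma-1)/gamma) - 1)
T1 = 71 + 273.15 = 344.15 K
Pressure ratio = 5.0 / 1.7 = 2.94118
Exponent = (1.35 - 1)/1.35 = 0.259259
(P2/P1)^exp - 1 = 2.94118^0.259259 - 1 = 0.322722
W = 2.8 * 1.35 / 0.35 * 8.314 * 344.15 / 28 * 0.322722 = 356.2

356.2 kW


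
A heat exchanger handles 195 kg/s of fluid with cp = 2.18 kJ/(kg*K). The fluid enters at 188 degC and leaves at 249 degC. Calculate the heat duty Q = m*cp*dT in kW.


Q = m_dot * cp * delta_T
delta_T = 249 - 188 = 61 K
Q = 195 * 2.18 * 61
= 425.1 * 61
= 25931.1 kW

25931.1 kW


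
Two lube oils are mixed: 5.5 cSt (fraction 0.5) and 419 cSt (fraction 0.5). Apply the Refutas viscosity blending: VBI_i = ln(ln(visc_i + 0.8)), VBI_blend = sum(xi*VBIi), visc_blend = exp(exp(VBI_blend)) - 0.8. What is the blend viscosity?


Refutas method: VBN_i = 14.534*ln(ln(visc_i + 0.8)) + 10.975, blended linearly by mass fraction; since VBN is linear in VBI_i = ln(ln(visc_i + 0.8)) and the fractions sum to 1, blend VBI directly: visc = exp(exp(VBI_blend)) - 0.8
VBI_1 = ln(ln(5.5 + 0.8)) = 0.610064
VBI_2 = ln(ln(419 + 0.8)) = 1.79837
VBI_blend = 0.5 * 0.610064 + 0.5 * 1.79837 = 1.20422
visc_blend = exp(exp(1.20422)) - 0.8 = 27.25

27.25 cSt


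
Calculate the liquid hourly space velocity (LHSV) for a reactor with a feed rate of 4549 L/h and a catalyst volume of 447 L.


LHSV = volumetric feed rate / catalyst volume
= 4549 L/h / 447 L
= 10.18 h^-1

10.18 h^-1


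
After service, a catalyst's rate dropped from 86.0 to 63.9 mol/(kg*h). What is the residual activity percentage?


Activity (%) = (rate_used / rate_fresh) * 100
rate_used = 63.9, rate_fresh = 86.0
= (63.9 / 86.0) * 100
= 0.7430 * 100 = 74.30

74.30 %


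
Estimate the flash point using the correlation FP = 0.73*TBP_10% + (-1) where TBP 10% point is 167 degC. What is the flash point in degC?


FP = 0.73 * 167 + (-1) = 120.91

120.91 degC


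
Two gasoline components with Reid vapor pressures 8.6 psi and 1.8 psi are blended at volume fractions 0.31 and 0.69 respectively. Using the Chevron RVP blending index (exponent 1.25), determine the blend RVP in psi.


Chevron index: RVP_blend = (sum xi*RVPi^1.25)^(1/1.25)
RVP^1.25 terms: 0.31 * 8.6^1.25 + 0.69 * 1.8^1.25 = 6.00406
RVP_blend = 6.00406^(1/1.25) = 4.195

4.195 psi


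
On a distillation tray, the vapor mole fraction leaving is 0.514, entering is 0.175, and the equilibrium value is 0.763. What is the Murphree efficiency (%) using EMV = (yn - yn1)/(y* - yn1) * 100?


Murphree vapor efficiency: EMV = (y_n - y_(n-1)) / (y*_n - y_(n-1)) * 100
EMV = (0.514 - 0.175) / (0.763 - 0.175) * 100 = 0.339 / 0.588 * 100 = 57.65

57.65 %


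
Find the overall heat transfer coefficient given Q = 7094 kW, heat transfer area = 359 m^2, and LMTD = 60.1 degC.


From Q = U*A*LMTD, U = Q / (A * LMTD)
U = 7094 / (359 * 60.1) = 7094 / 21575.9 = 0.3288

0.3288 kW/(m^2*K)


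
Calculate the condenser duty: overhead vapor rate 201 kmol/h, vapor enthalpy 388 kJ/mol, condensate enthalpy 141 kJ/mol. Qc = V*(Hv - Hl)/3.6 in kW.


Qc = 201 * (388 - 141) / 3.6 = 201 * 247 / 3.6 = 13790

13790 kW


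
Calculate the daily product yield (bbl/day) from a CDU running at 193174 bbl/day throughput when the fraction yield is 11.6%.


Crude throughput = 193174 bbl/day
Fraction yield = 11.6%
yield = throughput * fraction / 100
yield = 193174 * 11.6 / 100 = 22408.184

22408.184 bbl/day


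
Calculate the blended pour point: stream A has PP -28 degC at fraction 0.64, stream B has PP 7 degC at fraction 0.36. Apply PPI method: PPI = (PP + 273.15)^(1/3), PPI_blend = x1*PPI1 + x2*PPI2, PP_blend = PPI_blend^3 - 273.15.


PPI_1 = (-28 + 273.15)^(1/3) = 6.258601
PPI_2 = (7 + 273.15)^(1/3) = 6.543301
PPI_blend = 0.64 * 6.258601 + 0.36 * 6.543301 = 6.361093
PP_blend = 6.361093^3 - 273.15 = 257.3921 - 273.15 = -15.76

-15.76 degC


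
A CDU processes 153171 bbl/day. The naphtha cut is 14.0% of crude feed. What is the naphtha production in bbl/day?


Crude throughput = 153171 bbl/day
Fraction yield = 14.0%
yield = throughput * fraction / 100
yield = 153171 * 14.0 / 100 = 21443.94

21443.94 bbl/day


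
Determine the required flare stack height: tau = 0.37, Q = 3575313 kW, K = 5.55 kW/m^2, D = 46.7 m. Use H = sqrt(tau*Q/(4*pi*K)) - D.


tau*Q/(4*pi*K) = 0.37 * 3575313 / (4 * pi * 5.55) = 18967.6
sqrt(18967.6) = 137.723
H = 137.723 - 46.7 = 91.02

91.02 m
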